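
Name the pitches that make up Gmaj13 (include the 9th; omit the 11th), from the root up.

G, B, D, F#, A, E

Root G, quality major thirteenth:
Root: G
Major 3rd (3rd): B
Perfect 5th (5th): D
Major 7th (7th): F#
Major 9th (9th): A
Major 13th (13th): E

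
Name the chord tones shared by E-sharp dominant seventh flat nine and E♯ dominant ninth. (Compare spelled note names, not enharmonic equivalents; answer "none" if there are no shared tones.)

E-sharp  G-double-sharp  B-sharp  D-sharp

E-sharp dominant seventh flat nine: E-sharp G-double-sharp B-sharp D-sharp F-sharp
E♯ dominant ninth: E-sharp G-double-sharp B-sharp D-sharp F-double-sharp
Common to both → E-sharp, G-double-sharp, B-sharp, D-sharp.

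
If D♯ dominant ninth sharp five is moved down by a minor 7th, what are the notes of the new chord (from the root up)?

E# G## B## D# F##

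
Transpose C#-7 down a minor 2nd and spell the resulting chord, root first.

B#  D#  F##  A#

Transposed root: C# → B# (minor 2nd down). So we spell B# minor seventh:
root → B#
3rd (minor 3rd) → D#
5th (perfect 5th) → F##
7th (minor 7th) → A#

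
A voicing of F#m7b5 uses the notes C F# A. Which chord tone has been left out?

E

F#m7b5 = F#, A, C, E. The voicing lacks the 7th (minor 7th), E.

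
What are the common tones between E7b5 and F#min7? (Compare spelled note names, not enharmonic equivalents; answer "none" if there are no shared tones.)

E

E7b5: E G# Bb D
F#min7: F# A C# E
Common to both → E.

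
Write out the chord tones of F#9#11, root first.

F#9#11: dominant ninth sharp eleven on F♯.
- root: F♯
- major 3rd: A♯
- perfect 5th: C♯
- minor 7th: E
- major 9th: G♯
- augmented 11th: B♯

F♯, A♯, C♯, E, G♯, B♯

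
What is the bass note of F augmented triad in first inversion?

A

F augmented triad = F–A–C-sharp. First inversion → third in the bass = A.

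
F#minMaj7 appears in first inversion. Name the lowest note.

A

F#minMaj7 = F#–A–C#–E#. First inversion → third in the bass = A.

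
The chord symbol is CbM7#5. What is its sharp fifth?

CbM7#5 is built on C♭; its 5th is an augmented 5th above the root.
A fifth above C uses the letter G, and the augmented 5th above C♭ is G.

G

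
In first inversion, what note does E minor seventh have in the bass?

G

E minor seventh in root position is E–G–B–D.
First inversion places the third in the bass, which is G.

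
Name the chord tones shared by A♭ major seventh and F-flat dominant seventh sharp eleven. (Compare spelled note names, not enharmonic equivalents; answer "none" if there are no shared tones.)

A-flat

A♭ major seventh: A-flat C E-flat G
F-flat dominant seventh sharp eleven: F-flat A-flat C-flat E-double-flat B-flat
Common to both → A-flat.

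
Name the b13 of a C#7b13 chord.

Root of C#7b13 = C#. The 13th is a minor 13th: C# up a minor 13th → A.

A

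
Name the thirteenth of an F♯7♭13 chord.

F♯7♭13 is built on F#; its 13th is a minor 13th above the root.
A sixth above F uses the letter D, and the minor 13th above F# is D.

D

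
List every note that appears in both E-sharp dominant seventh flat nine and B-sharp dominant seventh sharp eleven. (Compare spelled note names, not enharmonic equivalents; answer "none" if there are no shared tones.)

B-sharp

E-sharp dominant seventh flat nine = E-sharp, G-double-sharp, B-sharp, D-sharp, F-sharp.
B-sharp dominant seventh sharp eleven = B-sharp, D-double-sharp, F-double-sharp, A-sharp, E-double-sharp.
Shared: B-sharp.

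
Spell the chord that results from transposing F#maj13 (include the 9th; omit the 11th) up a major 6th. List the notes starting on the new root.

D# F## A# C## E# B#

Transposed root: F# → D# (major 6th up). So we spell D# major thirteenth:
- root: D#
- major 3rd: F##
- perfect 5th: A#
- major 7th: C##
- major 9th: E#
- major 13th: B#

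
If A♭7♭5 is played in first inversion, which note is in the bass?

A♭7♭5 = Ab–C–Ebb–Gb. First inversion → third in the bass = C.

C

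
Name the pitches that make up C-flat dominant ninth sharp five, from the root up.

C-flat, E-flat, G, B-double-flat, D-flat

C-flat dominant ninth sharp five is a dominant ninth sharp five built on C-flat.
root → C-flat
3rd (major 3rd) → E-flat
5th (augmented 5th) → G
7th (minor 7th) → B-double-flat
9th (major 9th) → D-flat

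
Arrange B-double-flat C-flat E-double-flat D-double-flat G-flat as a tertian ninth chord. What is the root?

C-flat

Stacking in thirds gives C-flat – E-double-flat – G-flat – B-double-flat – D-double-flat, so C-flat is the root — C-flat minor seventh flat nine.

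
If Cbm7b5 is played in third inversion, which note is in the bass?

Bbb

Cbm7b5 in root position is Cb–Ebb–Gbb–Bbb.
Third inversion places the seventh in the bass, which is Bbb.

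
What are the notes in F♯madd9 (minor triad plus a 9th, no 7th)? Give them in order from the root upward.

F♯madd9: minor added-ninth on F♯.
Root: F♯
Minor 3rd (3rd): A
Perfect 5th (5th): C♯
Major 9th (9th): G♯

F♯, A, C♯, G♯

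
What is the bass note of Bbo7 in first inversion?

Bbo7 in root position is Bb–Db–Fb–Abb.
First inversion places the third in the bass, which is Db.

Db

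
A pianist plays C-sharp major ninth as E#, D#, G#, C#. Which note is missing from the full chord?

B#

The full C-sharp major ninth chord is C#, E#, G#, B#, D#.
Comparing with the voicing, the major 7th (7th) — B# — is absent.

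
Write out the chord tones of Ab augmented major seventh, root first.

A-flat, C, E, G

Root A-flat, quality augmented major seventh:
Root: A-flat
Major 3rd (3rd): C
Augmented 5th (5th): E
Major 7th (7th): G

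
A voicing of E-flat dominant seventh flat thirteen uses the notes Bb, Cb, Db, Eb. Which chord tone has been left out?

The full E-flat dominant seventh flat thirteen chord is Eb, G, Bb, Db, Cb.
Comparing with the voicing, the major 3rd (3rd) — G — is absent.

G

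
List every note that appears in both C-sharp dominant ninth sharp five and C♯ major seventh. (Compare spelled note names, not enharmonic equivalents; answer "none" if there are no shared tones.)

C-sharp dominant ninth sharp five: C-sharp E-sharp G-double-sharp B D-sharp
C♯ major seventh: C-sharp E-sharp G-sharp B-sharp
Common to both → C-sharp, E-sharp.

C-sharp – E-sharp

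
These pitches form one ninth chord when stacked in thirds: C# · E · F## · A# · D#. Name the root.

Stacking in thirds gives D# – F## – A# – C# – E, so D# is the root — D# dominant seventh flat nine.

D#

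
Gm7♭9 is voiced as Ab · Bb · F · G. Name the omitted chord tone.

D

Gm7♭9 = G, Bb, D, F, Ab. The voicing lacks the 5th (perfect 5th), D.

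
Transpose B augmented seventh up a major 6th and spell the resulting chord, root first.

Transposed root: B → G-sharp (major 6th up). So we spell G-sharp augmented seventh:
G-sharp — root
B-sharp — major 3rd
D-double-sharp — augmented 5th
F-sharp — minor 7th

G-sharp, B-sharp, D-double-sharp, F-sharp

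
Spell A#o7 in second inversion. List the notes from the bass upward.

E G A# C#

A#o7 = A#–C#–E–G; second inversion → fifth (E) lowest.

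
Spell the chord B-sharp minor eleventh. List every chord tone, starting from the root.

B# – D# – F## – A# – C## – E#

B-sharp minor eleventh is a minor eleventh built on B#.
B# — root
D# — minor 3rd
F## — perfect 5th
A# — minor 7th
C## — major 9th
E# — perfect 11th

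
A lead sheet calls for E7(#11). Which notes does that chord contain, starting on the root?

Root E, quality dominant seventh sharp eleven:
E — root
G# — major 3rd
B — perfect 5th
D — minor 7th
A# — augmented 11th

E  G#  B  D  A#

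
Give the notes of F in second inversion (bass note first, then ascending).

C  F  A

F = F–A–C; second inversion → fifth (C) lowest.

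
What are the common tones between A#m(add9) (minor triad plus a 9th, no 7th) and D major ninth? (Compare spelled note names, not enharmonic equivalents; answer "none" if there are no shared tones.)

C♯

A#m(add9) = A♯, C♯, E♯, B♯.
D major ninth = D, F♯, A, C♯, E.
Shared: C♯.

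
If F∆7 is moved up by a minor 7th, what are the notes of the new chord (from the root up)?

F up a minor 7th → Eb. New chord: Eb major seventh.
- root: Eb
- major 3rd: G
- perfect 5th: Bb
- major 7th: D

Eb, G, Bb, D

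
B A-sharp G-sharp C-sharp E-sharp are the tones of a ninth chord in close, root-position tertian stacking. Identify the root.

Stacking in thirds gives A-sharp – C-sharp – E-sharp – G-sharp – B, so A-sharp is the root — A-sharp minor seventh flat nine.

A-sharp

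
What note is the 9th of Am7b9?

Root of Am7b9 = A. The 9th is a minor 9th: A up a minor 9th → B♭.

B♭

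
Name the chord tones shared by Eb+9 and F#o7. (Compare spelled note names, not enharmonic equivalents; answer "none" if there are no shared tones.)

Eb+9 = Eb, G, B, Db, F.
F#o7 = F#, A, C, Eb.
Shared: Eb.

Eb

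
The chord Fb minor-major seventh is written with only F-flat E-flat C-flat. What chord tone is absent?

Fb minor-major seventh = F-flat, A-double-flat, C-flat, E-flat. The voicing lacks the 3rd (minor 3rd), A-double-flat.

A-double-flat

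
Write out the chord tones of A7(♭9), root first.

A7(♭9) is a dominant seventh flat nine built on A.
A — root
C# — major 3rd
E — perfect 5th
G — minor 7th
Bb — minor 9th

A, C#, E, G, Bb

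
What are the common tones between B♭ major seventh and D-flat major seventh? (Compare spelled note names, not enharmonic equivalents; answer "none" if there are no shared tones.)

F

B♭ major seventh: Bb D F A
D-flat major seventh: Db F Ab C
Common to both → F.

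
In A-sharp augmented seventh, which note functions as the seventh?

Root of A-sharp augmented seventh = A-sharp. The 7th is a minor 7th: A-sharp up a minor 7th → G-sharp.

G-sharp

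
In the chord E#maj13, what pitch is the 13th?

E#maj13 is built on E#; its 13th is a major 13th above the root.
A sixth above E uses the letter C, and the major 13th above E# is C##.

C##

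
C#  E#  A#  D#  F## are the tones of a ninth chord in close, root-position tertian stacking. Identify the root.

D#

Stacking in thirds gives D# – F## – A# – C# – E#, so D# is the root — D# dominant ninth.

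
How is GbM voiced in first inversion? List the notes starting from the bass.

Bb  Db  Gb

GbM = Gb–Bb–Db; first inversion → third (Bb) lowest.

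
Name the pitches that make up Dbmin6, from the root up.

Root D♭, quality minor sixth:
Root: D♭
Minor 3rd (3rd): F♭
Perfect 5th (5th): A♭
Major 6th (6th): B♭

D♭  F♭  A♭  B♭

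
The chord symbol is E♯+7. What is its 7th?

E♯+7 is built on E#; its 7th is a minor 7th above the root.
A seventh above E uses the letter D, and the minor 7th above E# is D#.

D#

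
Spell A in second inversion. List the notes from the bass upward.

E – A – C#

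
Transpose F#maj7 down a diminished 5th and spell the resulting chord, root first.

A diminished 5th down from F♯ is B♯, so the new chord is B♯ major seventh.
- root: B♯
- major 3rd: D𝄪
- perfect 5th: F𝄪
- major 7th: A𝄪

B♯, D𝄪, F𝄪, A𝄪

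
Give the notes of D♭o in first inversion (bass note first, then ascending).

F♭, A𝄫, D♭

In root position, D♭o is D♭–F♭–A𝄫.
First inversion puts the third (F♭) in the bass.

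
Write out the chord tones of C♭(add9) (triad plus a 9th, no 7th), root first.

Cb, Eb, Gb, Db

C♭(add9) is an added-ninth built on Cb.
root → Cb
3rd (major 3rd) → Eb
5th (perfect 5th) → Gb
9th (major 9th) → Db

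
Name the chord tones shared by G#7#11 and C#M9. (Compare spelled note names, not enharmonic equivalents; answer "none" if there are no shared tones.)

G#7#11 = G#, B#, D#, F#, C##.
C#M9 = C#, E#, G#, B#, D#.
Shared: G#, B#, D#.

G#, B#, D#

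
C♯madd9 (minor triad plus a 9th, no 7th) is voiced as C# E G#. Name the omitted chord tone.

D#

The full C♯madd9 chord is C#, E, G#, D#.
Comparing with the voicing, the major 9th (9th) — D# — is absent.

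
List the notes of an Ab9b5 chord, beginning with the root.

Ab9b5: dominant ninth flat five on Ab.
Root: Ab
Major 3rd (3rd): C
Diminished 5th (5th): Ebb
Minor 7th (7th): Gb
Major 9th (9th): Bb

Ab C Ebb Gb Bb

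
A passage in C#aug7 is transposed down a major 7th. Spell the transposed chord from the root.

Transposed root: C♯ → D (major 7th down). So we spell D augmented seventh:
root → D
3rd (major 3rd) → F♯
5th (augmented 5th) → A♯
7th (minor 7th) → C

D, F♯, A♯, C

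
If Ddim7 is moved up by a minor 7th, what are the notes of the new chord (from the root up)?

C, Eb, Gb, Bbb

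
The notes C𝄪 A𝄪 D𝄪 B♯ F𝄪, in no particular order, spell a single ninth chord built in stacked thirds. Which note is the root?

B♯

Stacking in thirds gives B♯ – D𝄪 – F𝄪 – A𝄪 – C𝄪, so B♯ is the root — B♯ major ninth.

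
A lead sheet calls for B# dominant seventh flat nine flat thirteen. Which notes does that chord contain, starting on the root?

B# dominant seventh flat nine flat thirteen is a dominant seventh flat nine flat thirteen built on B-sharp.
- root: B-sharp
- major 3rd: D-double-sharp
- perfect 5th: F-double-sharp
- minor 7th: A-sharp
- minor 9th: C-sharp
- minor 13th: G-sharp

B-sharp D-double-sharp F-double-sharp A-sharp C-sharp G-sharp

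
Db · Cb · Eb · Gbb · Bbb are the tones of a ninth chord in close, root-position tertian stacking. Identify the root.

Cb

Stacking in thirds gives Cb – Eb – Gbb – Bbb – Db, so Cb is the root — Cb dominant ninth flat five.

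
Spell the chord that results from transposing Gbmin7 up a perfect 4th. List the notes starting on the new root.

Gb up a perfect 4th → Cb. New chord: Cb minor seventh.
root → Cb
3rd (minor 3rd) → Ebb
5th (perfect 5th) → Gb
7th (minor 7th) → Bbb

Cb, Ebb, Gb, Bbb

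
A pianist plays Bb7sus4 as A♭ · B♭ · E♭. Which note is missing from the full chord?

F

Bb7sus4 = B♭, E♭, F, A♭. The voicing lacks the 5th (perfect 5th), F.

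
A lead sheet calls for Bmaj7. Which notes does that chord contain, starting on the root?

Bmaj7 is a major seventh built on B.
Root: B
Major 3rd (3rd): D#
Perfect 5th (5th): F#
Major 7th (7th): A#

B, D#, F#, A#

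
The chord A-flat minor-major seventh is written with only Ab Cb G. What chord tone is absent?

Eb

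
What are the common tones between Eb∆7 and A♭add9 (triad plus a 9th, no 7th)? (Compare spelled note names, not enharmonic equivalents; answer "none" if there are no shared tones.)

Eb∆7: Eb G Bb D
A♭add9: Ab C Eb Bb
Common to both → Eb, Bb.

Eb, Bb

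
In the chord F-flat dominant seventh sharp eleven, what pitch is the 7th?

E-double-flat

F-flat dominant seventh sharp eleven is built on F-flat; its 7th is a minor 7th above the root.
A seventh above F uses the letter E, and the minor 7th above F-flat is E-double-flat.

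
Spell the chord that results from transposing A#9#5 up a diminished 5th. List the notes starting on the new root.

E  G#  B#  D  F#

A diminished 5th up from A# is E, so the new chord is E dominant ninth sharp five.
Root: E
Major 3rd (3rd): G#
Augmented 5th (5th): B#
Minor 7th (7th): D
Major 9th (9th): F#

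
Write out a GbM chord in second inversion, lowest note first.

Db  Gb  Bb

In root position, GbM is Gb–Bb–Db.
Second inversion puts the fifth (Db) in the bass.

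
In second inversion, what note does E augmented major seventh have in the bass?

B-sharp

E augmented major seventh = E–G-sharp–B-sharp–D-sharp. Second inversion → fifth in the bass = B-sharp.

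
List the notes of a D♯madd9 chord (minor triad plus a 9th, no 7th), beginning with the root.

D# – F# – A# – E#

D♯madd9 is a minor added-ninth built on D#.
- root: D#
- minor 3rd: F#
- perfect 5th: A#
- major 9th: E#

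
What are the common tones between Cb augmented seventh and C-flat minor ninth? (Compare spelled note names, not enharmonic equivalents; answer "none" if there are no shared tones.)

C-flat B-double-flat

Cb augmented seventh = C-flat, E-flat, G, B-double-flat.
C-flat minor ninth = C-flat, E-double-flat, G-flat, B-double-flat, D-flat.
Shared: C-flat, B-double-flat.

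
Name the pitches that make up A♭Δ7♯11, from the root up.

A♭Δ7♯11: major seventh sharp eleven on A♭.
A♭ — root
C — major 3rd
E♭ — perfect 5th
G — major 7th
D — augmented 11th

A♭, C, E♭, G, D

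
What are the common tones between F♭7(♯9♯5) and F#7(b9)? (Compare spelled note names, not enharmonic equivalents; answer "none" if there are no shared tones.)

F♭7(♯9♯5) = Fb, Ab, C, Ebb, G.
F#7(b9) = F#, A#, C#, E, G.
Shared: G.

G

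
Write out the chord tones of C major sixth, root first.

C major sixth: major sixth on C.
- root: C
- major 3rd: E
- perfect 5th: G
- major 6th: A

C  E  G  A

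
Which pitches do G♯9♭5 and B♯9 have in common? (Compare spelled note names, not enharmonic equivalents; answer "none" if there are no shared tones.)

G♯9♭5: G♯ B♯ D F♯ A♯
B♯9: B♯ D𝄪 F𝄪 A♯ C𝄪
Common to both → B♯, A♯.

B♯, A♯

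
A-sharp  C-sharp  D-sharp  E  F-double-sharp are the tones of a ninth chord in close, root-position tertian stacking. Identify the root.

D-sharp

Stacking in thirds gives D-sharp – F-double-sharp – A-sharp – C-sharp – E, so D-sharp is the root — D-sharp dominant seventh flat nine.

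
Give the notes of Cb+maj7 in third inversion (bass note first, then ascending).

In root position, Cb+maj7 is Cb–Eb–G–Bb.
Third inversion puts the seventh (Bb) in the bass.

Bb  Cb  Eb  G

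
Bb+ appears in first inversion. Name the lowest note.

D

Bb+ = Bb–D–F#. First inversion → third in the bass = D.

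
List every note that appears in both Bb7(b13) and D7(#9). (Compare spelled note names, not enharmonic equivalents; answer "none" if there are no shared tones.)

Bb7(b13): Bb D F Ab Gb
D7(#9): D F# A C E#
Common to both → D.

D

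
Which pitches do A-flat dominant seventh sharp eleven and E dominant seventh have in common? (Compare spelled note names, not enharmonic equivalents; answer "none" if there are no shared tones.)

D

A-flat dominant seventh sharp eleven = A-flat, C, E-flat, G-flat, D.
E dominant seventh = E, G-sharp, B, D.
Shared: D.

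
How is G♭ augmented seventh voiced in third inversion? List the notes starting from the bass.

F-flat  G-flat  B-flat  D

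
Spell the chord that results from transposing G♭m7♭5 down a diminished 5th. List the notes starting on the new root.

C  Eb  Gb  Bb

Transposed root: Gb → C (diminished 5th down). So we spell C half-diminished seventh:
Root: C
Minor 3rd (3rd): Eb
Diminished 5th (5th): Gb
Minor 7th (7th): Bb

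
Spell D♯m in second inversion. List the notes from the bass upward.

In root position, D♯m is D#–F#–A#.
Second inversion puts the fifth (A#) in the bass.

A#, D#, F#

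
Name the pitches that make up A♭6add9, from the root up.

Ab C Eb F Bb

A♭6add9: six-nine on Ab.
root → Ab
3rd (major 3rd) → C
5th (perfect 5th) → Eb
6th (major 6th) → F
9th (major 9th) → Bb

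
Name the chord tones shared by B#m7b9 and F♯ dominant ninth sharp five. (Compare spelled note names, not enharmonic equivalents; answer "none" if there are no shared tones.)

A#

B#m7b9: B# D# F## A# C#
F♯ dominant ninth sharp five: F# A# C## E G#
Common to both → A#.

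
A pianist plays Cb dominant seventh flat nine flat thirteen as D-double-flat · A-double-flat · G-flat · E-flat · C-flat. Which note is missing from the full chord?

The full Cb dominant seventh flat nine flat thirteen chord is C-flat, E-flat, G-flat, B-double-flat, D-double-flat, A-double-flat.
Comparing with the voicing, the minor 7th (7th) — B-double-flat — is absent.

B-double-flat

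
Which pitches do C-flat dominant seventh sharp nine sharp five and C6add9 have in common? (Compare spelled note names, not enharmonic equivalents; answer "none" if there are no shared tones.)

C-flat dominant seventh sharp nine sharp five: C♭ E♭ G B𝄫 D
C6add9: C E G A D
Common to both → G, D.

G – D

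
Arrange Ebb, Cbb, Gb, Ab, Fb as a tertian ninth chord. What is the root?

Fb

Stacking in thirds gives Fb – Ab – Cbb – Ebb – Gb, so Fb is the root — Fb dominant ninth flat five.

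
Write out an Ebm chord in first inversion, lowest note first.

Gb  Bb  Eb

Ebm = Eb–Gb–Bb; first inversion → third (Gb) lowest.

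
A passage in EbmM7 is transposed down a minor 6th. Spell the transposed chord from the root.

G, Bb, D, F#

Transposed root: Eb → G (minor 6th down). So we spell G minor-major seventh:
- root: G
- minor 3rd: Bb
- perfect 5th: D
- major 7th: F#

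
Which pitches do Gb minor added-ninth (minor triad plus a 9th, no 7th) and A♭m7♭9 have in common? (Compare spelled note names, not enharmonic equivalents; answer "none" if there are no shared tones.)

Gb – Bbb – Ab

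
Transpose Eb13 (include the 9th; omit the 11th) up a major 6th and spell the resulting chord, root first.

Transposed root: Eb → C (major 6th up). So we spell C dominant thirteenth:
C — root
E — major 3rd
G — perfect 5th
Bb — minor 7th
D — major 9th
A — major 13th

C – E – G – Bb – D – A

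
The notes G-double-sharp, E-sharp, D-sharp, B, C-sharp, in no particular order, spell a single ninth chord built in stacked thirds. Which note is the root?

C-sharp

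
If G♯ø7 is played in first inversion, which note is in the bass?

B

G♯ø7 = G#–B–D–F#. First inversion → third in the bass = B.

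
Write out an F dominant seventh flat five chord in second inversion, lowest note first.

C-flat – E-flat – F – A

In root position, F dominant seventh flat five is F–A–C-flat–E-flat.
Second inversion puts the fifth (C-flat) in the bass.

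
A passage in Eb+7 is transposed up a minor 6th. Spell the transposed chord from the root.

Transposed root: Eb → Cb (minor 6th up). So we spell Cb augmented seventh:
root → Cb
3rd (major 3rd) → Eb
5th (augmented 5th) → G
7th (minor 7th) → Bbb

Cb  Eb  G  Bbb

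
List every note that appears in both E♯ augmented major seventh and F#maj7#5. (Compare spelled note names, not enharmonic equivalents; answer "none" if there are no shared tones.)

E#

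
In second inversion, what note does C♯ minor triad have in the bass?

C♯ minor triad = C#–E–G#. Second inversion → fifth in the bass = G#.

G#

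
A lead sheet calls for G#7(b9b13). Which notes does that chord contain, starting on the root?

G#7(b9b13) is a dominant seventh flat nine flat thirteen built on G#.
- root: G#
- major 3rd: B#
- perfect 5th: D#
- minor 7th: F#
- minor 9th: A
- minor 13th: E

G#, B#, D#, F#, A, E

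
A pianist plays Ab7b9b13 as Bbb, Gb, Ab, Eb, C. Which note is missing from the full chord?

Fb

Ab7b9b13 = Ab, C, Eb, Gb, Bbb, Fb. The voicing lacks the 13th (minor 13th), Fb.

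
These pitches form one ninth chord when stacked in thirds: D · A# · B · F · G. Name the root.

G

Arranged so that each adjacent pair is a third by letter name: G – B – D – F – A#.
The bottom of that stack, G, is the root (this is G dominant seventh sharp nine).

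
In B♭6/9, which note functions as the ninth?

B♭6/9 is built on Bb; its 9th is a major 9th above the root.
A second above B uses the letter C, and the major 9th above Bb is C.

C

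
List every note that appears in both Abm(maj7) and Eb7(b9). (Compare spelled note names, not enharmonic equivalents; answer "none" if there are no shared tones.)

Abm(maj7): Ab Cb Eb G
Eb7(b9): Eb G Bb Db Fb
Common to both → Eb, G.

Eb  G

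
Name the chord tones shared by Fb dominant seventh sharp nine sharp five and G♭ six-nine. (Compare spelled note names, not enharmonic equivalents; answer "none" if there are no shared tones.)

Ab

Fb dominant seventh sharp nine sharp five: Fb Ab C Ebb G
G♭ six-nine: Gb Bb Db Eb Ab
Common to both → Ab.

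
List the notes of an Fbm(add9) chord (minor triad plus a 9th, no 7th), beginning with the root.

Fbm(add9): minor added-ninth on F♭.
Root: F♭
Minor 3rd (3rd): A𝄫
Perfect 5th (5th): C♭
Major 9th (9th): G♭

F♭  A𝄫  C♭  G♭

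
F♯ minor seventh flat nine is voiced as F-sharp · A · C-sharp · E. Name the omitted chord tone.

F♯ minor seventh flat nine = F-sharp, A, C-sharp, E, G. The voicing lacks the 9th (minor 9th), G.

G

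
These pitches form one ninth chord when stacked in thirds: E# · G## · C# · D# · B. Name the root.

Stacking in thirds gives C# – E# – G## – B – D#, so C# is the root — C# dominant ninth sharp five.

C#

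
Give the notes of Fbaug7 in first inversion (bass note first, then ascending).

Ab, C, Ebb, Fb

Fbaug7 = Fb–Ab–C–Ebb; first inversion → third (Ab) lowest.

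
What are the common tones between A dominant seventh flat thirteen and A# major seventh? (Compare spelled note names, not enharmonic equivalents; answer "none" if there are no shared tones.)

A dominant seventh flat thirteen = A, C-sharp, E, G, F.
A# major seventh = A-sharp, C-double-sharp, E-sharp, G-double-sharp.
Shared: none.

none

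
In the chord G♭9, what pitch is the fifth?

Db

G♭9 is built on Gb; its 5th is a perfect 5th above the root.
A fifth above G uses the letter D, and the perfect 5th above Gb is Db.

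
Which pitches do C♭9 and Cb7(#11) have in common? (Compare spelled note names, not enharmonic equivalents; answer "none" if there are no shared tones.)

Cb Eb Gb Bbb

C♭9 = Cb, Eb, Gb, Bbb, Db.
Cb7(#11) = Cb, Eb, Gb, Bbb, F.
Shared: Cb, Eb, Gb, Bbb.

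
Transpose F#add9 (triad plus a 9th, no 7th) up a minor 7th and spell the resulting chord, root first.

E  G#  B  F#

A minor 7th up from F# is E, so the new chord is E added-ninth.
root → E
3rd (major 3rd) → G#
5th (perfect 5th) → B
9th (major 9th) → F#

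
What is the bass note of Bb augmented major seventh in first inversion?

D

Bb augmented major seventh in root position is Bb–D–F#–A.
First inversion places the third in the bass, which is D.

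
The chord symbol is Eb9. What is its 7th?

Eb9 is built on Eb; its 7th is a minor 7th above the root.
A seventh above E uses the letter D, and the minor 7th above Eb is Db.

Db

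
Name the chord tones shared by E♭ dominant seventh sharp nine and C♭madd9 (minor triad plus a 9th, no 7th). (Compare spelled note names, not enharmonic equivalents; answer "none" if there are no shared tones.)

D♭

E♭ dominant seventh sharp nine = E♭, G, B♭, D♭, F♯.
C♭madd9 = C♭, E𝄫, G♭, D♭.
Shared: D♭.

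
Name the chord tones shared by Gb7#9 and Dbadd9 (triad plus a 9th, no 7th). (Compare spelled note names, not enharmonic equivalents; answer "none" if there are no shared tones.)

Gb7#9 = Gb, Bb, Db, Fb, A.
Dbadd9 = Db, F, Ab, Eb.
Shared: Db.

Db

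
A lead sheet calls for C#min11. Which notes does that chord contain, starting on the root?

C♯, E, G♯, B, D♯, F♯

Root C♯, quality minor eleventh:
Root: C♯
Minor 3rd (3rd): E
Perfect 5th (5th): G♯
Minor 7th (7th): B
Major 9th (9th): D♯
Perfect 11th (11th): F♯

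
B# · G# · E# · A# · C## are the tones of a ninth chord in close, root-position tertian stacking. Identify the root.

Stacking in thirds gives A# – C## – E# – G# – B#, so A# is the root — A# dominant ninth.

A#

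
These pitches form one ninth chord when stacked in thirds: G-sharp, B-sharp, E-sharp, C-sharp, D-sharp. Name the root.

C-sharp

Arranged so that each adjacent pair is a third by letter name: C-sharp – E-sharp – G-sharp – B-sharp – D-sharp.
The bottom of that stack, C-sharp, is the root (this is C-sharp major ninth).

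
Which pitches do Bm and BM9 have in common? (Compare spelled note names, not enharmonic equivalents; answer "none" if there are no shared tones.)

Bm: B D F♯
BM9: B D♯ F♯ A♯ C♯
Common to both → B, F♯.

B  F♯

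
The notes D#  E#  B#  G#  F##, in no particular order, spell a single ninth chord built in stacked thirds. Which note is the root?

Arranged so that each adjacent pair is a third by letter name: E# – G# – B# – D# – F##.
The bottom of that stack, E#, is the root (this is E# minor ninth).

E#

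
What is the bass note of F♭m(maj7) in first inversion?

Abb

F♭m(maj7) in root position is Fb–Abb–Cb–Eb.
First inversion places the third in the bass, which is Abb.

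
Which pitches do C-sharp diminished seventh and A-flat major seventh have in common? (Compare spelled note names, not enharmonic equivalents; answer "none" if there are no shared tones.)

C-sharp diminished seventh: C# E G Bb
A-flat major seventh: Ab C Eb G
Common to both → G.

G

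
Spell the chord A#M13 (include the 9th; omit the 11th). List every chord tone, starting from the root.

A#, C##, E#, G##, B#, F##

A#M13: major thirteenth on A#.
A# — root
C## — major 3rd
E# — perfect 5th
G## — major 7th
B# — major 9th
F## — major 13th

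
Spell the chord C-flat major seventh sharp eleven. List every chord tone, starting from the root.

C-flat major seventh sharp eleven is a major seventh sharp eleven built on C-flat.
Root: C-flat
Major 3rd (3rd): E-flat
Perfect 5th (5th): G-flat
Major 7th (7th): B-flat
Augmented 11th (11th): F

C-flat E-flat G-flat B-flat F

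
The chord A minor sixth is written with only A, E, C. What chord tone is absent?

A minor sixth = A, C, E, F#. The voicing lacks the 6th (major 6th), F#.

F#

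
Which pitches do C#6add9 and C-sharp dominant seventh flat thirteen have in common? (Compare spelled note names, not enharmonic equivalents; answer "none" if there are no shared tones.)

C#6add9 = C♯, E♯, G♯, A♯, D♯.
C-sharp dominant seventh flat thirteen = C♯, E♯, G♯, B, A.
Shared: C♯, E♯, G♯.

C♯ – E♯ – G♯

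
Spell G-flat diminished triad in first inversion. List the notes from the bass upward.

In root position, G-flat diminished triad is Gb–Bbb–Dbb.
First inversion puts the third (Bbb) in the bass.

Bbb, Dbb, Gb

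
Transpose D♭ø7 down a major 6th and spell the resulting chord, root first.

A major 6th down from D♭ is F♭, so the new chord is F♭ half-diminished seventh.
Root: F♭
Minor 3rd (3rd): A𝄫
Diminished 5th (5th): C𝄫
Minor 7th (7th): E𝄫

F♭, A𝄫, C𝄫, E𝄫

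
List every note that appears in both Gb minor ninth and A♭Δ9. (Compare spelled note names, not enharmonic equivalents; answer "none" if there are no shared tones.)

Gb minor ninth: G♭ B𝄫 D♭ F♭ A♭
A♭Δ9: A♭ C E♭ G B♭
Common to both → A♭.

A♭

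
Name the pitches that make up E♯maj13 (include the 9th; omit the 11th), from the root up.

E#, G##, B#, D##, F##, C##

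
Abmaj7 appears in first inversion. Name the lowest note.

Abmaj7 = Ab–C–Eb–G. First inversion → third in the bass = C.

C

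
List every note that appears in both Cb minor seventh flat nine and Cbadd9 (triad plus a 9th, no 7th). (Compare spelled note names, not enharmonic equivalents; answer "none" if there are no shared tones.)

C♭  G♭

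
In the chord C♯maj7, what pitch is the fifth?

Root of C♯maj7 = C#. The 5th is a perfect 5th: C# up a perfect 5th → G#.

G#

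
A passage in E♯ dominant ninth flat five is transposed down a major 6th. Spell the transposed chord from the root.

G♯ B♯ D F♯ A♯

A major 6th down from E♯ is G♯, so the new chord is G♯ dominant ninth flat five.
- root: G♯
- major 3rd: B♯
- diminished 5th: D
- minor 7th: F♯
- major 9th: A♯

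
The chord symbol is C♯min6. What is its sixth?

A#

Root of C♯min6 = C#. The 6th is a major 6th: C# up a major 6th → A#.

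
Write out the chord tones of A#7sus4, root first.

Root A#, quality dominant seventh suspended fourth:
- root: A#
- perfect 4th: D#
- perfect 5th: E#
- minor 7th: G#

A# – D# – E# – G#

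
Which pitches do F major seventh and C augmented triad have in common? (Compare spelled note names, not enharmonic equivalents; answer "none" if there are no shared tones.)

C, E

F major seventh: F A C E
C augmented triad: C E G-sharp
Common to both → C, E.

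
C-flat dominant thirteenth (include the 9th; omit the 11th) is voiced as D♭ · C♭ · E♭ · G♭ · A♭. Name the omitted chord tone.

B𝄫

The full C-flat dominant thirteenth chord is C♭, E♭, G♭, B𝄫, D♭, A♭.
Comparing with the voicing, the minor 7th (7th) — B𝄫 — is absent.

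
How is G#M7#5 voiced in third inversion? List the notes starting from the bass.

In root position, G#M7#5 is G#–B#–D##–F##.
Third inversion puts the seventh (F##) in the bass.

F##, G#, B#, D##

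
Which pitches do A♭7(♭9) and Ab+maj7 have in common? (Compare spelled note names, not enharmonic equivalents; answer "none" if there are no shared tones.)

A♭7(♭9): A♭ C E♭ G♭ B𝄫
Ab+maj7: A♭ C E G
Common to both → A♭, C.

A♭, C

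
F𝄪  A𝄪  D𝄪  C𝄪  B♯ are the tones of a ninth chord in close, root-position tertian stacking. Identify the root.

Stacking in thirds gives B♯ – D𝄪 – F𝄪 – A𝄪 – C𝄪, so B♯ is the root — B♯ major ninth.

B♯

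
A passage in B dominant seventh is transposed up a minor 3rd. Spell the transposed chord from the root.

D, F♯, A, C

A minor 3rd up from B is D, so the new chord is D dominant seventh.
root → D
3rd (major 3rd) → F♯
5th (perfect 5th) → A
7th (minor 7th) → C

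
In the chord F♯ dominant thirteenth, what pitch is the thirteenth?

D-sharp

Root of F♯ dominant thirteenth = F-sharp. The 13th is a major 13th: F-sharp up a major 13th → D-sharp.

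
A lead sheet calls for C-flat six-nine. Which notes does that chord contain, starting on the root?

C-flat six-nine: six-nine on C-flat.
C-flat — root
E-flat — major 3rd
G-flat — perfect 5th
A-flat — major 6th
D-flat — major 9th

C-flat, E-flat, G-flat, A-flat, D-flat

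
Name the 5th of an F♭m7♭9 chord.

Cb

Root of F♭m7♭9 = Fb. The 5th is a perfect 5th: Fb up a perfect 5th → Cb.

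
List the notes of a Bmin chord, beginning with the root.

Bmin: minor triad on B.
Root: B
Minor 3rd (3rd): D
Perfect 5th (5th): F♯

B  D  F♯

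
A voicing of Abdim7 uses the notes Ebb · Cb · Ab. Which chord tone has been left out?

Gbb

Abdim7 = Ab, Cb, Ebb, Gbb. The voicing lacks the 7th (diminished 7th), Gbb.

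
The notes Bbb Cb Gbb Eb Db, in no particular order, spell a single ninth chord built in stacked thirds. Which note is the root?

Cb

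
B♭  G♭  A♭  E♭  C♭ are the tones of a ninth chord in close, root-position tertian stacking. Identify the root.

A♭

Arranged so that each adjacent pair is a third by letter name: A♭ – C♭ – E♭ – G♭ – B♭.
The bottom of that stack, A♭, is the root (this is A♭ minor ninth).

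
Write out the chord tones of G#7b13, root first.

G# – B# – D# – F# – E

G#7b13: dominant seventh flat thirteen on G#.
G# — root
B# — major 3rd
D# — perfect 5th
F# — minor 7th
E — minor 13th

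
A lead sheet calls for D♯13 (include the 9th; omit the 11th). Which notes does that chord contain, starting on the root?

D♯, F𝄪, A♯, C♯, E♯, B♯

D♯13 is a dominant thirteenth built on D♯.
- root: D♯
- major 3rd: F𝄪
- perfect 5th: A♯
- minor 7th: C♯
- major 9th: E♯
- major 13th: B♯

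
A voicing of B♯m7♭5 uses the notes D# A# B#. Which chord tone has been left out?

F#

B♯m7♭5 = B#, D#, F#, A#. The voicing lacks the 5th (diminished 5th), F#.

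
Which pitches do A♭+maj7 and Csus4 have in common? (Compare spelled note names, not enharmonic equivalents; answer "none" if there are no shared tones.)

A♭+maj7 = Ab, C, E, G.
Csus4 = C, F, G.
Shared: C, G.

C, G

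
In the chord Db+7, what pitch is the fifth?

Root of Db+7 = Db. The 5th is an augmented 5th: Db up an augmented 5th → A.

A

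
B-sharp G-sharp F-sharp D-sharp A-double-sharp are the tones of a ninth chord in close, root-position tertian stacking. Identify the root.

G-sharp

Arranged so that each adjacent pair is a third by letter name: G-sharp – B-sharp – D-sharp – F-sharp – A-double-sharp.
The bottom of that stack, G-sharp, is the root (this is G-sharp dominant seventh sharp nine).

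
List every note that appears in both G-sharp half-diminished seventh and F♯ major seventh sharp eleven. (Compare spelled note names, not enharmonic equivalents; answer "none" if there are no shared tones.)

G-sharp half-diminished seventh = G-sharp, B, D, F-sharp.
F♯ major seventh sharp eleven = F-sharp, A-sharp, C-sharp, E-sharp, B-sharp.
Shared: F-sharp.

F-sharp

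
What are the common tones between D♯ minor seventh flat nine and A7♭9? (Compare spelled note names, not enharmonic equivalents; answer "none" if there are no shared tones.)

D♯ minor seventh flat nine = D#, F#, A#, C#, E.
A7♭9 = A, C#, E, G, Bb.
Shared: C#, E.

C# – E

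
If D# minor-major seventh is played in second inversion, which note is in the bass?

D# minor-major seventh = D-sharp–F-sharp–A-sharp–C-double-sharp. Second inversion → fifth in the bass = A-sharp.

A-sharp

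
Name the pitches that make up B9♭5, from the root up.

B D# F A C#

B9♭5: dominant ninth flat five on B.
root → B
3rd (major 3rd) → D#
5th (diminished 5th) → F
7th (minor 7th) → A
9th (major 9th) → C#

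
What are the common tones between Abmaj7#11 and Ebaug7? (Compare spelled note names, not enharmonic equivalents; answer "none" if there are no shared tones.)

Eb  G

Abmaj7#11: Ab C Eb G D
Ebaug7: Eb G B Db
Common to both → Eb, G.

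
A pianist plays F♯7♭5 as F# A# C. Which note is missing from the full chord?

E

F♯7♭5 = F#, A#, C, E. The voicing lacks the 7th (minor 7th), E.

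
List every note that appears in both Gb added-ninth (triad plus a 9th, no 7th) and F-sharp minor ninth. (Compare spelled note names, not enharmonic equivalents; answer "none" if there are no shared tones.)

none

Gb added-ninth: G-flat B-flat D-flat A-flat
F-sharp minor ninth: F-sharp A C-sharp E G-sharp
Common to both → none.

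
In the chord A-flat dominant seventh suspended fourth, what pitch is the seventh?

G-flat

Root of A-flat dominant seventh suspended fourth = A-flat. The 7th is a minor 7th: A-flat up a minor 7th → G-flat.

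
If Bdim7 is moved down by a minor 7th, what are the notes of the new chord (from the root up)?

Transposed root: B → C# (minor 7th down). So we spell C# diminished seventh:
C# — root
E — minor 3rd
G — diminished 5th
Bb — diminished 7th

C#, E, G, Bb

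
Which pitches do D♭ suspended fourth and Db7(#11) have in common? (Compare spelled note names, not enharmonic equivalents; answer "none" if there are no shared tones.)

D♭ suspended fourth: Db Gb Ab
Db7(#11): Db F Ab Cb G
Common to both → Db, Ab.

Db  Ab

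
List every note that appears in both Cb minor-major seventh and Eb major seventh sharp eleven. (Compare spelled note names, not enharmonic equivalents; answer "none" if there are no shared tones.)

B-flat

Cb minor-major seventh = C-flat, E-double-flat, G-flat, B-flat.
Eb major seventh sharp eleven = E-flat, G, B-flat, D, A.
Shared: B-flat.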